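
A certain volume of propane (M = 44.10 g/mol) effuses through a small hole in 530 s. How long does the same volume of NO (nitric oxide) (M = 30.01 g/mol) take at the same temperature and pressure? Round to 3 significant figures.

437 s

Graham's law gives t_NO/t_C₃H₈ = √(M_NO/M_C₃H₈) = √(30.01/44.10) = √0.6805 = 0.8249.
So the time for NO is 530 × 0.8249 = 437 s.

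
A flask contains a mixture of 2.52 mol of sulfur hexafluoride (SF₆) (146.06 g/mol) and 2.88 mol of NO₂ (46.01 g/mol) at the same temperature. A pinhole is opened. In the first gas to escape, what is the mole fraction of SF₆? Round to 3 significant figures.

0.329

Rate_i ∝ x_i/√M_i (Graham's law weighted by mole fraction), so the effusate composition follows n_i/√M_i.
x_SF₆(eff) = (n_SF₆/√M_SF₆) / (n_SF₆/√M_SF₆ + n_NO₂/√M_NO₂)
= (2.52/√146.06) / (2.52/√146.06 + 2.88/√46.01) = 0.2085/(0.2085 + 0.4246) = 0.329.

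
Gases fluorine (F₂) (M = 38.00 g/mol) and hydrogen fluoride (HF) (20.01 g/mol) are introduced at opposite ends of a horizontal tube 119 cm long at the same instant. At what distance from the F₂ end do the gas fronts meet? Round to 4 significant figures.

50.04 cm

The fronts meet when d_F₂ + d_HF = L with d_F₂/d_HF = √(M_HF/M_F₂) (Graham's law). Here √(M_HF/M_F₂) = √(20.01/38.00) = 0.7257.
With d_F₂ + d_HF = 119 cm, d_HF = 119/(1 + 0.7257) = 68.96 cm.
d_F₂ = 119 − 68.96 = 50.04 cm.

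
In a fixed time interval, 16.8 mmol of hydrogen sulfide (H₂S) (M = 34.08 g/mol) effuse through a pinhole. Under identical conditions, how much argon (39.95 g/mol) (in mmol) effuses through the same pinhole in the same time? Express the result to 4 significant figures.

Since effusion rate ∝ 1/√M, rate_Ar/rate_H₂S = √(M_H₂S/M_Ar) = √(34.08/39.95) = √0.8531 = 0.9236.
So the amount for Ar is 16.8 × 0.9236 = 15.52 mmol.

15.52 mmol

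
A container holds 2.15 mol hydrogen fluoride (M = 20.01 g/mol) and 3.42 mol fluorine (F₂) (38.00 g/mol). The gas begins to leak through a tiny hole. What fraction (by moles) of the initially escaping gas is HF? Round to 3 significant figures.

The effusion rate of species i is ∝ p_i/√M_i ∝ n_i/√M_i.
So x_HF in the escaping gas = (n_HF/√M_HF) / Σ(n_i/√M_i)
= (2.15/√20.01) / (2.15/√20.01 + 3.42/√38.00) = 0.4806/(0.4806 + 0.5548) = 0.464.

0.464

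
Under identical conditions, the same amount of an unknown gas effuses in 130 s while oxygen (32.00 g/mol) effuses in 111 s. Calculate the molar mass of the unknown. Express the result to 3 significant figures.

Graham's law gives t_X/t_O₂ = √(M_X/M_O₂).
130/111 = 1.171 = √(M_X/32.00)
M_X = 32.00 × 1.171² = 32.00 × 1.372 = 43.9 g/mol

43.9 g/mol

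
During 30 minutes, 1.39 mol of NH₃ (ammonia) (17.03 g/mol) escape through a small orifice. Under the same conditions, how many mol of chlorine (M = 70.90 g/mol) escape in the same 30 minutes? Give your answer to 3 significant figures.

Graham's law gives rate_Cl₂/rate_NH₃ = √(M_NH₃/M_Cl₂) = √(17.03/70.90) = √0.2402 = 0.4901.
So the amount for Cl₂ is 1.39 × 0.4901 = 0.681 mol.

0.681 mol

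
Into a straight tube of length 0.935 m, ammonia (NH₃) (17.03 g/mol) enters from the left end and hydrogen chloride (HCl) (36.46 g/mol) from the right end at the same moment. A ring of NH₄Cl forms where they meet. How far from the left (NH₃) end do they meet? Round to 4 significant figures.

Distances travelled in equal time are proportional to diffusion rates, so d_NH₃/d_HCl = √(M_HCl/M_NH₃) = √(36.46/17.03) = 1.463.
With d_NH₃ + d_HCl = 0.935 m, d_HCl = 0.935/(1 + 1.463) = 0.3796 m.
d_NH₃ = 0.935 − 0.3796 = 0.5554 m.

0.5554 m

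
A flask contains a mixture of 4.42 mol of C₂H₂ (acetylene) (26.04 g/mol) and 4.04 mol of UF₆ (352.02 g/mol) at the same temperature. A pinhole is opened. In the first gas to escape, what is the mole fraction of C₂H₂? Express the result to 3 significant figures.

0.801

The effusion rate of species i is ∝ p_i/√M_i ∝ n_i/√M_i.
So x_C₂H₂ in the escaping gas = (n_C₂H₂/√M_C₂H₂) / Σ(n_i/√M_i)
= (4.42/√26.04) / (4.42/√26.04 + 4.04/√352.02) = 0.8662/(0.8662 + 0.2153) = 0.801.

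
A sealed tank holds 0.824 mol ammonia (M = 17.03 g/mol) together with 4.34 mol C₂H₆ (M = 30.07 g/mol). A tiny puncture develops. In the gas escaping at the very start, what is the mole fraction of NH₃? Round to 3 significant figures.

0.201

The effusion rate of species i is ∝ p_i/√M_i ∝ n_i/√M_i.
x_NH₃(eff) = (n_NH₃/√M_NH₃) / (n_NH₃/√M_NH₃ + n_C₂H₆/√M_C₂H₆)
= (0.824/√17.03) / (0.824/√17.03 + 4.34/√30.07) = 0.1997/(0.1997 + 0.7914) = 0.201.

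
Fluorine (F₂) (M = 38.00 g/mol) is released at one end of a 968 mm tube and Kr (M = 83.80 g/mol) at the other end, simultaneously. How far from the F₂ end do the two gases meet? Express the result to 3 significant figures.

The fronts meet when d_F₂ + d_Kr = L with d_F₂/d_Kr = √(M_Kr/M_F₂) (Graham's law). Here √(M_Kr/M_F₂) = √(83.80/38.00) = 1.485.
With d_F₂ + d_Kr = 968 mm, d_Kr = 968/(1 + 1.485) = 389.5 mm.
d_F₂ = 968 − 389.5 = 578 mm.

578 mm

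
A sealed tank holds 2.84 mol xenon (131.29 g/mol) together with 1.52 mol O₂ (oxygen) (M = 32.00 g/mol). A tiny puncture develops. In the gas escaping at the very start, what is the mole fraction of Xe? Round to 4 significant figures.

The effusion rate of species i is ∝ p_i/√M_i ∝ n_i/√M_i.
Mole fraction of Xe in the effusate = (n_Xe/√M_Xe) / (n_Xe/√M_Xe + n_O₂/√M_O₂)
= (2.84/√131.29) / (2.84/√131.29 + 1.52/√32.00) = 0.2479/(0.2479 + 0.2687) = 0.4798.

0.4798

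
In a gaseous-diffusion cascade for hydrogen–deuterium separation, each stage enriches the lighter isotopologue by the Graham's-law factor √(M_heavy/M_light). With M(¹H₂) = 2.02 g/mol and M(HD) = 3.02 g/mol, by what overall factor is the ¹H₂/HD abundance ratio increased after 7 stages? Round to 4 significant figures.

Overall factor = α^7 with α = √(3.02/2.02), i.e. (3.02/2.02)^(7/2).
= 1.49505^(7/2) = 4.086.

4.086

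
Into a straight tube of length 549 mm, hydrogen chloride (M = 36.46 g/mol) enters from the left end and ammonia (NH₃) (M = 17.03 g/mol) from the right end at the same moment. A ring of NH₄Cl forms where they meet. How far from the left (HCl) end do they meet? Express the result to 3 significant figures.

223 mm

The fronts meet when d_HCl + d_NH₃ = L with d_HCl/d_NH₃ = √(M_NH₃/M_HCl) (Graham's law). Here √(M_NH₃/M_HCl) = √(17.03/36.46) = 0.6834.
With d_HCl + d_NH₃ = 549 mm, d_NH₃ = 549/(1 + 0.6834) = 326.1 mm.
d_HCl = 549 − 326.1 = 223 mm.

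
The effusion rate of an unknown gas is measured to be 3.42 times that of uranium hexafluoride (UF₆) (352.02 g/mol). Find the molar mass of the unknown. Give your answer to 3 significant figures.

Since effusion rate ∝ 1/√M, rate_X/rate_UF₆ = √(M_UF₆/M_X).
3.42 = √(352.02/M_X)
M_X = 352.02 / 3.42² = 352.02 / 11.70 = 30.1 g/mol

30.1 g/mol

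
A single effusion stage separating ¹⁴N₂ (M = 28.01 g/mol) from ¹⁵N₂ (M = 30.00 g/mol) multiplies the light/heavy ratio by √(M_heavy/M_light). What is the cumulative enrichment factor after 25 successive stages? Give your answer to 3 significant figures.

2.36

After 25 stages the ratio has grown by (√(30.00/28.01))^25 = (30.00/28.01)^(25/2).
= 1.07105^(25/2) = 2.36.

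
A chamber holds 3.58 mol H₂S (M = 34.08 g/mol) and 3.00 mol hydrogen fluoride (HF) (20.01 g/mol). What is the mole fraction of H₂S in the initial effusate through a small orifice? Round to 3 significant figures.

Each component's effusion rate ∝ (its partial pressure)·(1/√M) ∝ n_i/√M_i.
Mole fraction of H₂S in the effusate = (n_H₂S/√M_H₂S) / (n_H₂S/√M_H₂S + n_HF/√M_HF)
= (3.58/√34.08) / (3.58/√34.08 + 3.00/√20.01) = 0.6132/(0.6132 + 0.6707) = 0.478.

0.478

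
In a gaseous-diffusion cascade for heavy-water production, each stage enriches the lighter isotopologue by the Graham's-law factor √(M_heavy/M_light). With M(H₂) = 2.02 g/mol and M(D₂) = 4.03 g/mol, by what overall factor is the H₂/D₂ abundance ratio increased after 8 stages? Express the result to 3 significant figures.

15.8

Overall factor = α^8 with α = √(4.03/2.02), i.e. (4.03/2.02)^(8/2).
= 1.99505^4 = 15.8.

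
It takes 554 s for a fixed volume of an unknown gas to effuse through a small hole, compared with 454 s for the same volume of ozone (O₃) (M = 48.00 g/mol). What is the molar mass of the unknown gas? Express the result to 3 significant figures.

71.5 g/mol

Graham's law gives t_X/t_O₃ = √(M_X/M_O₃).
554/454 = 1.220 = √(M_X/48.00)
M_X = 48.00 × 1.220² = 48.00 × 1.489 = 71.5 g/mol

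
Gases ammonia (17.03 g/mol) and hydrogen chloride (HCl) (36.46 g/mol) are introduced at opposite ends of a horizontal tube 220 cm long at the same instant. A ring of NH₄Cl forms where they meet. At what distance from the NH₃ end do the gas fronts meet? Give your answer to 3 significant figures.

Distances travelled in equal time are proportional to diffusion rates, so d_NH₃/d_HCl = √(M_HCl/M_NH₃) = √(36.46/17.03) = 1.463.
With d_NH₃ + d_HCl = 220 cm, d_HCl = 220/(1 + 1.463) = 89.32 cm.
d_NH₃ = 220 − 89.32 = 131 cm.

131 cm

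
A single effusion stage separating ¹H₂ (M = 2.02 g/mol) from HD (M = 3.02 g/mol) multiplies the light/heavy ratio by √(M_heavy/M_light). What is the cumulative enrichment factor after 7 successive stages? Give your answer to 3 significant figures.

4.09

After 7 stages the ratio has grown by (√(3.02/2.02))^7 = (3.02/2.02)^(7/2).
= 1.49505^(7/2) = 4.09.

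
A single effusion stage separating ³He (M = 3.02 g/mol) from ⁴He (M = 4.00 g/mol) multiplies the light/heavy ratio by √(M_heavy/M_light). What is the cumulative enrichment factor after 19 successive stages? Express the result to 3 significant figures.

After 19 stages the ratio has grown by (√(4.00/3.02))^19 = (4.00/3.02)^(19/2).
= 1.32450^(19/2) = 14.4.

14.4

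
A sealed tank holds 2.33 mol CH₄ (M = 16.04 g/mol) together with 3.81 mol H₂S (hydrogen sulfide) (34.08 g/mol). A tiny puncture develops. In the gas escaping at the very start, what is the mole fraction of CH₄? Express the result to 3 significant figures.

Each component's effusion rate ∝ (its partial pressure)·(1/√M) ∝ n_i/√M_i.
x_CH₄(eff) = (n_CH₄/√M_CH₄) / (n_CH₄/√M_CH₄ + n_H₂S/√M_H₂S)
= (2.33/√16.04) / (2.33/√16.04 + 3.81/√34.08) = 0.5818/(0.5818 + 0.6526) = 0.471.

0.471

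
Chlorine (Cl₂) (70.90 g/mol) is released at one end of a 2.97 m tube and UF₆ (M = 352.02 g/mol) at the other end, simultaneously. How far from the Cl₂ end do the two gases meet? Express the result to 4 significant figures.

2.050 m

Graham's law gives d_Cl₂/d_UF₆ = rate_Cl₂/rate_UF₆ = √(M_UF₆/M_Cl₂) = √(352.02/70.90) = 2.228.
With d_Cl₂ + d_UF₆ = 2.97 m, d_UF₆ = 2.97/(1 + 2.228) = 0.9200 m.
d_Cl₂ = 2.97 − 0.9200 = 2.050 m.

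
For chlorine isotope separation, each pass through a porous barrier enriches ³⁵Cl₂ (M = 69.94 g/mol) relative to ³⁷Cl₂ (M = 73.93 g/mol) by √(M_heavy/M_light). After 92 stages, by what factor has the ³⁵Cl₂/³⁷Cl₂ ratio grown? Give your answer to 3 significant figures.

Overall factor = α^92 with α = √(73.93/69.94), i.e. (73.93/69.94)^(92/2).
= 1.05705^46 = 12.8.

12.8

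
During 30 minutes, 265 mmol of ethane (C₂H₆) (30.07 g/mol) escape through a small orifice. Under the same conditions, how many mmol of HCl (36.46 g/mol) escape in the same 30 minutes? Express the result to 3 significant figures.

241 mmol

Since effusion rate ∝ 1/√M, rate_HCl/rate_C₂H₆ = √(M_C₂H₆/M_HCl) = √(30.07/36.46) = √0.8247 = 0.9082.
So the amount for HCl is 265 × 0.9082 = 241 mmol.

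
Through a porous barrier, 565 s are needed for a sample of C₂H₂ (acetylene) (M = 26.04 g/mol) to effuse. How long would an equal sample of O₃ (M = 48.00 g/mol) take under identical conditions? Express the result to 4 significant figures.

Using Graham's law: t_O₃/t_C₂H₂ = √(M_O₃/M_C₂H₂) = √(48.00/26.04) = √1.843 = 1.358.
So the time for O₃ is 565 × 1.358 = 767.1 s.

767.1 s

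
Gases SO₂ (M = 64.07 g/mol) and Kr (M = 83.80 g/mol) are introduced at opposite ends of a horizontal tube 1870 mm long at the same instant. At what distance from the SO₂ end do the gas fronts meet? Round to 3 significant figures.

998 mm

Distances travelled in equal time are proportional to diffusion rates, so d_SO₂/d_Kr = √(M_Kr/M_SO₂) = √(83.80/64.07) = 1.144.
With d_SO₂ + d_Kr = 1870 mm, d_Kr = 1870/(1 + 1.144) = 872.3 mm.
d_SO₂ = 1870 − 872.3 = 998 mm.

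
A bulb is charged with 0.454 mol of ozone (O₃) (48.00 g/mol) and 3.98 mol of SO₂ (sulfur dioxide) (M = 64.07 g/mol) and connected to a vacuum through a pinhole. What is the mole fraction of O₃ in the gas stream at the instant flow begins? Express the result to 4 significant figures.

0.1164

Rate_i ∝ x_i/√M_i (Graham's law weighted by mole fraction), so the effusate composition follows n_i/√M_i.
So x_O₃ in the escaping gas = (n_O₃/√M_O₃) / Σ(n_i/√M_i)
= (0.454/√48.00) / (0.454/√48.00 + 3.98/√64.07) = 0.06553/(0.06553 + 0.4972) = 0.1164.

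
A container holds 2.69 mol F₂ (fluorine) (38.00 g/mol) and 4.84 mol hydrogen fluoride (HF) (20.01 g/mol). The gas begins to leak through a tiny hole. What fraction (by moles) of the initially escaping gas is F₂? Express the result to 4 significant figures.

0.2874

Rate_i ∝ x_i/√M_i (Graham's law weighted by mole fraction), so the effusate composition follows n_i/√M_i.
So x_F₂ in the escaping gas = (n_F₂/√M_F₂) / Σ(n_i/√M_i)
= (2.69/√38.00) / (2.69/√38.00 + 4.84/√20.01) = 0.4364/(0.4364 + 1.082) = 0.2874.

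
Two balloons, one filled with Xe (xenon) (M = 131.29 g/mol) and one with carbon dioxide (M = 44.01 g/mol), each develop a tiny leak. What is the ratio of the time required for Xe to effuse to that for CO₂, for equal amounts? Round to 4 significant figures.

Graham's law gives t_Xe/t_CO₂ = √(M_Xe/M_CO₂) = √(131.29/44.01) = √2.983 = 1.727.

1.727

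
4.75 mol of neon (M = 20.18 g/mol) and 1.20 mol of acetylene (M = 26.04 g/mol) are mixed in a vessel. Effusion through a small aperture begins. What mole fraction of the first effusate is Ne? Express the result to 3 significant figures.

0.818

Effusion rate of each component ∝ n_i/√M_i (partial pressure × 1/√M).
Mole fraction of Ne in the effusate = (n_Ne/√M_Ne) / (n_Ne/√M_Ne + n_C₂H₂/√M_C₂H₂)
= (4.75/√20.18) / (4.75/√20.18 + 1.20/√26.04) = 1.057/(1.057 + 0.2352) = 0.818.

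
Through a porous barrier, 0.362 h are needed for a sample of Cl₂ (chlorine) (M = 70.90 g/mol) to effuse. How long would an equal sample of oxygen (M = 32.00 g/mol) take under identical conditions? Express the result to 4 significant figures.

0.2432 h

Graham's law gives t_O₂/t_Cl₂ = √(M_O₂/M_Cl₂) = √(32.00/70.90) = √0.4513 = 0.6718.
So the time for O₂ is 0.362 × 0.6718 = 0.2432 h.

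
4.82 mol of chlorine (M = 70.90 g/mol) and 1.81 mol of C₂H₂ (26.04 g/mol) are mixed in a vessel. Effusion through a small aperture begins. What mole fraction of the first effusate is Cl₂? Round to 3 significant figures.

Effusion rate of each component ∝ n_i/√M_i (partial pressure × 1/√M).
So x_Cl₂ in the escaping gas = (n_Cl₂/√M_Cl₂) / Σ(n_i/√M_i)
= (4.82/√70.90) / (4.82/√70.90 + 1.81/√26.04) = 0.5724/(0.5724 + 0.3547) = 0.617.

0.617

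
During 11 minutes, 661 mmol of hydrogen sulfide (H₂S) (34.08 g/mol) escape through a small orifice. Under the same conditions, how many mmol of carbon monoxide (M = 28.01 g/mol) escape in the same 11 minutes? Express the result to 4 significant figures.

729.1 mmol

From Graham's law, rate_CO/rate_H₂S = √(M_H₂S/M_CO) = √(34.08/28.01) = √1.217 = 1.103.
So the amount for CO is 661 × 1.103 = 729.1 mmol.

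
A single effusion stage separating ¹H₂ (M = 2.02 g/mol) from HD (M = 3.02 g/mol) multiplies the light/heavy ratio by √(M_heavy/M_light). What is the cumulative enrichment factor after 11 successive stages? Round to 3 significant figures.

After 11 stages the ratio has grown by (√(3.02/2.02))^11 = (3.02/2.02)^(11/2).
= 1.49505^(11/2) = 9.13.

9.13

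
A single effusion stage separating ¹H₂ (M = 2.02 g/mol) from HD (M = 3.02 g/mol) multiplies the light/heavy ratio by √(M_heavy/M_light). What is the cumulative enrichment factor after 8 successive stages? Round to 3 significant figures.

5.00

The single-stage factor is √(M_heavy/M_light), so 8 stages give [√(3.02/2.02)]^8 = (3.02/2.02)^(8/2).
= 1.49505^4 = 5.00.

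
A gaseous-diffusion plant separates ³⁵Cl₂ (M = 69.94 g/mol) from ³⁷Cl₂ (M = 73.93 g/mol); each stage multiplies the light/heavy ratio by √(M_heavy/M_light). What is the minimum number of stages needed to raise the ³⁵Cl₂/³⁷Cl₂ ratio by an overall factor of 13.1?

93

Single-stage factor α = √(73.93/69.94), so ln α = ½ ln(1.05705) = 0.02774.
Need α^N ≥ 13.1 ⇒ N ≥ ln(13.1) / ln α = 2.573 / 0.02774 = 92.74.
Rounding up, N = 93 stages.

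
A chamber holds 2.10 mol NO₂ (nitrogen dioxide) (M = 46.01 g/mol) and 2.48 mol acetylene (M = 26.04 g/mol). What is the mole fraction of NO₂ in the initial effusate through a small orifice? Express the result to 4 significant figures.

0.3891

Effusion rate of each component ∝ n_i/√M_i (partial pressure × 1/√M).
Mole fraction of NO₂ in the effusate = (n_NO₂/√M_NO₂) / (n_NO₂/√M_NO₂ + n_C₂H₂/√M_C₂H₂)
= (2.10/√46.01) / (2.10/√46.01 + 2.48/√26.04) = 0.3096/(0.3096 + 0.4860) = 0.3891.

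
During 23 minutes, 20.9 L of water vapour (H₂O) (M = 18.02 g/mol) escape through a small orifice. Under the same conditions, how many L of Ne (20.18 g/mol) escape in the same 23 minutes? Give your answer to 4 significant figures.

Using Graham's law: rate_Ne/rate_H₂O = √(M_H₂O/M_Ne) = √(18.02/20.18) = √0.8930 = 0.9450.
So the volume for Ne is 20.9 × 0.9450 = 19.75 L.

19.75 L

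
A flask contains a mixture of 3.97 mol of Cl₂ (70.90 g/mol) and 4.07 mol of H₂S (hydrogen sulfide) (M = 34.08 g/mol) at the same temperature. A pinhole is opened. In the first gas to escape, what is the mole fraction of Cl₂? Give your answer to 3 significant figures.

0.403

Effusion rate of each component ∝ n_i/√M_i (partial pressure × 1/√M).
x_Cl₂(eff) = (n_Cl₂/√M_Cl₂) / (n_Cl₂/√M_Cl₂ + n_H₂S/√M_H₂S)
= (3.97/√70.90) / (3.97/√70.90 + 4.07/√34.08) = 0.4715/(0.4715 + 0.6972) = 0.403.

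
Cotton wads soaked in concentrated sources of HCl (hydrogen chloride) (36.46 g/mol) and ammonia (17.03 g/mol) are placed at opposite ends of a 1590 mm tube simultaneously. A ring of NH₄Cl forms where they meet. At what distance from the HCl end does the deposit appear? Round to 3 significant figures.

646 mm

Distances travelled in equal time are proportional to diffusion rates, so d_HCl/d_NH₃ = √(M_NH₃/M_HCl) = √(17.03/36.46) = 0.6834.
With d_HCl + d_NH₃ = 1590 mm, d_NH₃ = 1590/(1 + 0.6834) = 944.5 mm.
d_HCl = 1590 − 944.5 = 646 mm.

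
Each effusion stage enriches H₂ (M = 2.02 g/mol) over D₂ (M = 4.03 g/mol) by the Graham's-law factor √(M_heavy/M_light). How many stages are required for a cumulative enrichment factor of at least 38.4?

11

With α = √(4.03/2.02) per stage, ln α = ½ ln(1.99505) = 0.3453.
Need α^N ≥ 38.4 ⇒ N ≥ ln(38.4) / ln α = 3.648 / 0.3453 = 10.56.
So at least 11 stages are needed.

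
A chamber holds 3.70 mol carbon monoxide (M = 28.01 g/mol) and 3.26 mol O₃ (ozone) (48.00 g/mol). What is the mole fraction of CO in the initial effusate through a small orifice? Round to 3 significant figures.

0.598

Each component's effusion rate ∝ (its partial pressure)·(1/√M) ∝ n_i/√M_i.
Mole fraction of CO in the effusate = (n_CO/√M_CO) / (n_CO/√M_CO + n_O₃/√M_O₃)
= (3.70/√28.01) / (3.70/√28.01 + 3.26/√48.00) = 0.6991/(0.6991 + 0.4705) = 0.598.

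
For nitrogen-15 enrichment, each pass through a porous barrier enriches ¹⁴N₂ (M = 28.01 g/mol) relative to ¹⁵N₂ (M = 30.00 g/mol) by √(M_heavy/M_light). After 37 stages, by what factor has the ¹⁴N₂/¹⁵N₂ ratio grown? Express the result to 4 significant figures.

Overall factor = α^37 with α = √(30.00/28.01), i.e. (30.00/28.01)^(37/2).
= 1.07105^(37/2) = 3.560.

3.560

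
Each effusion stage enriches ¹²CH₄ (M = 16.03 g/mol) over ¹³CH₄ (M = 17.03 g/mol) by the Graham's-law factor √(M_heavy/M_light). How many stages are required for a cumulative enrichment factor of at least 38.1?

Single-stage factor α = √(17.03/16.03), so ln α = ½ ln(1.06238) = 0.03026.
Need α^N ≥ 38.1 ⇒ N ≥ ln(38.1) / ln α = 3.640 / 0.03026 = 120.31.
Rounding up, N = 121 stages.

121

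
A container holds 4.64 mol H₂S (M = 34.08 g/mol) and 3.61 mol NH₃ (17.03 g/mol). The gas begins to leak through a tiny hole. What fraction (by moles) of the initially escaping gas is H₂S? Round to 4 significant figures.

0.4761

Rate_i ∝ x_i/√M_i (Graham's law weighted by mole fraction), so the effusate composition follows n_i/√M_i.
Mole fraction of H₂S in the effusate = (n_H₂S/√M_H₂S) / (n_H₂S/√M_H₂S + n_NH₃/√M_NH₃)
= (4.64/√34.08) / (4.64/√34.08 + 3.61/√17.03) = 0.7948/(0.7948 + 0.8748) = 0.4761.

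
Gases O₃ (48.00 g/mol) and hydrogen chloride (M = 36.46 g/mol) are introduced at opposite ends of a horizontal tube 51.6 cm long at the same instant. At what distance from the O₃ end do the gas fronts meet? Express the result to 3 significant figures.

24.0 cm

Distances travelled in equal time are proportional to diffusion rates, so d_O₃/d_HCl = √(M_HCl/M_O₃) = √(36.46/48.00) = 0.8715.
With d_O₃ + d_HCl = 51.6 cm, d_HCl = 51.6/(1 + 0.8715) = 27.57 cm.
d_O₃ = 51.6 − 27.57 = 24.0 cm.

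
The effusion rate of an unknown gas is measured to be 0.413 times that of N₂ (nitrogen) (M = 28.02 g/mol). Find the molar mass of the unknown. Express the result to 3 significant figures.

Using Graham's law: rate_X/rate_N₂ = √(M_N₂/M_X).
0.413 = √(28.02/M_X)
M_X = 28.02 / 0.413² = 28.02 / 0.1706 = 164 g/mol

164 g/mol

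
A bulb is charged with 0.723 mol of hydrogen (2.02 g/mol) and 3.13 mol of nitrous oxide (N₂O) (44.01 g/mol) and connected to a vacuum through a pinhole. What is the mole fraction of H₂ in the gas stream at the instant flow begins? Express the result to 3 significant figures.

Rate_i ∝ x_i/√M_i (Graham's law weighted by mole fraction), so the effusate composition follows n_i/√M_i.
x_H₂(eff) = (n_H₂/√M_H₂) / (n_H₂/√M_H₂ + n_N₂O/√M_N₂O)
= (0.723/√2.02) / (0.723/√2.02 + 3.13/√44.01) = 0.5087/(0.5087 + 0.4718) = 0.519.

0.519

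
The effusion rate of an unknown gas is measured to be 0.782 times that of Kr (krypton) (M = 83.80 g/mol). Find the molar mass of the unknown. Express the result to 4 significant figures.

Using Graham's law: rate_X/rate_Kr = √(M_Kr/M_X).
0.782 = √(83.80/M_X)
M_X = 83.80 / 0.782² = 83.80 / 0.6115 = 137.0 g/mol

137.0 g/mol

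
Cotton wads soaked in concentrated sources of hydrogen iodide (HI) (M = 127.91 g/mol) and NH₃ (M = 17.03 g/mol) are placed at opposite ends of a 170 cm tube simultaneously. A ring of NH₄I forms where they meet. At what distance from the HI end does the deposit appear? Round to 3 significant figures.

45.4 cm

Graham's law gives d_HI/d_NH₃ = rate_HI/rate_NH₃ = √(M_NH₃/M_HI) = √(17.03/127.91) = 0.3649.
With d_HI + d_NH₃ = 170 cm, d_NH₃ = 170/(1 + 0.3649) = 124.6 cm.
d_HI = 170 − 124.6 = 45.4 cm.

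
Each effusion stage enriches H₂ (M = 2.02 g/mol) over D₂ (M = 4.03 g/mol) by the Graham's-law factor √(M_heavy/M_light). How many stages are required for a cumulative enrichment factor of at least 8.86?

With α = √(4.03/2.02) per stage, ln α = ½ ln(1.99505) = 0.3453.
Need α^N ≥ 8.86 ⇒ N ≥ ln(8.86) / ln α = 2.182 / 0.3453 = 6.32.
So at least 7 stages are needed.

7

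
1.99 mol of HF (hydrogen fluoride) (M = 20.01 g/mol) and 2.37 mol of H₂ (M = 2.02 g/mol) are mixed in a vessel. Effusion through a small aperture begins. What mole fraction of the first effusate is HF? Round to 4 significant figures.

Rate_i ∝ x_i/√M_i (Graham's law weighted by mole fraction), so the effusate composition follows n_i/√M_i.
x_HF(eff) = (n_HF/√M_HF) / (n_HF/√M_HF + n_H₂/√M_H₂)
= (1.99/√20.01) / (1.99/√20.01 + 2.37/√2.02) = 0.4449/(0.4449 + 1.668) = 0.2106.

0.2106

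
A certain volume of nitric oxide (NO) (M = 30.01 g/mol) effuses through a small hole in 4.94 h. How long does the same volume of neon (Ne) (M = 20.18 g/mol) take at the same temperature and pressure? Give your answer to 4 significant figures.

4.051 h

From Graham's law, t_Ne/t_NO = √(M_Ne/M_NO) = √(20.18/30.01) = √0.6724 = 0.8200.
So the time for Ne is 4.94 × 0.8200 = 4.051 h.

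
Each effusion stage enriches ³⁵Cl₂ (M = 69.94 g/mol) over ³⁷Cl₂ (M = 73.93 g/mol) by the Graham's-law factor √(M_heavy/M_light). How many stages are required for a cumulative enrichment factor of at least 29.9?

With α = √(73.93/69.94) per stage, ln α = ½ ln(1.05705) = 0.02774.
Need α^N ≥ 29.9 ⇒ N ≥ ln(29.9) / ln α = 3.398 / 0.02774 = 122.49.
Rounding up, N = 123 stages.

123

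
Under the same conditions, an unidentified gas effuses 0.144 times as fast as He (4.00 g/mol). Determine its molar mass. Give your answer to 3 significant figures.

From Graham's law, rate_X/rate_He = √(M_He/M_X).
0.144 = √(4.00/M_X)
M_X = 4.00 / 0.144² = 4.00 / 0.02074 = 193 g/mol

193 g/mol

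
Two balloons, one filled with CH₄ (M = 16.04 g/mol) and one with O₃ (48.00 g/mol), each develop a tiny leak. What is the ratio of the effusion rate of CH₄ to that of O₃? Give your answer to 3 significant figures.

Using Graham's law: rate_CH₄/rate_O₃ = √(M_O₃/M_CH₄) = √(48.00/16.04) = √2.993 = 1.73.

1.73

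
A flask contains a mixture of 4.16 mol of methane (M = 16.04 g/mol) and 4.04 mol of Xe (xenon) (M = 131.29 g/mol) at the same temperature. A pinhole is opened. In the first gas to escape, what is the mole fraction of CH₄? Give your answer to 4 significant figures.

Each component's effusion rate ∝ (its partial pressure)·(1/√M) ∝ n_i/√M_i.
Mole fraction of CH₄ in the effusate = (n_CH₄/√M_CH₄) / (n_CH₄/√M_CH₄ + n_Xe/√M_Xe)
= (4.16/√16.04) / (4.16/√16.04 + 4.04/√131.29) = 1.039/(1.039 + 0.3526) = 0.7466.

0.7466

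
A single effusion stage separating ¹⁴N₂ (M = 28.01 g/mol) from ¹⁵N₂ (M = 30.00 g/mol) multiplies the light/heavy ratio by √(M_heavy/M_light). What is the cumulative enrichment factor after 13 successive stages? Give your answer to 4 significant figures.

1.562

Overall factor = α^13 with α = √(30.00/28.01), i.e. (30.00/28.01)^(13/2).
= 1.07105^(13/2) = 1.562.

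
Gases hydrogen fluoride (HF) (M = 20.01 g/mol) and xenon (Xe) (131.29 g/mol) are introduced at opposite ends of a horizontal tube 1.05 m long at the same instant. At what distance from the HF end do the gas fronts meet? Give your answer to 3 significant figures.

Graham's law gives d_HF/d_Xe = rate_HF/rate_Xe = √(M_Xe/M_HF) = √(131.29/20.01) = 2.561.
With d_HF + d_Xe = 1.05 m, d_Xe = 1.05/(1 + 2.561) = 0.2948 m.
d_HF = 1.05 − 0.2948 = 0.755 m.

0.755 m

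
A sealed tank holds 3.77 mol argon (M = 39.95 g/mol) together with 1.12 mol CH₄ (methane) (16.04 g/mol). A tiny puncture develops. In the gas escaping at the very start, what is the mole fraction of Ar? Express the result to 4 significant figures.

Rate_i ∝ x_i/√M_i (Graham's law weighted by mole fraction), so the effusate composition follows n_i/√M_i.
Mole fraction of Ar in the effusate = (n_Ar/√M_Ar) / (n_Ar/√M_Ar + n_CH₄/√M_CH₄)
= (3.77/√39.95) / (3.77/√39.95 + 1.12/√16.04) = 0.5965/(0.5965 + 0.2797) = 0.6808.

0.6808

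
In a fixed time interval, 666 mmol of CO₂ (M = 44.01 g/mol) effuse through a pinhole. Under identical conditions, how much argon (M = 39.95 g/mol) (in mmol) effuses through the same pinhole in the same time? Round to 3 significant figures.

699 mmol

Since effusion rate ∝ 1/√M, rate_Ar/rate_CO₂ = √(M_CO₂/M_Ar) = √(44.01/39.95) = √1.102 = 1.050.
So the amount for Ar is 666 × 1.050 = 699 mmol.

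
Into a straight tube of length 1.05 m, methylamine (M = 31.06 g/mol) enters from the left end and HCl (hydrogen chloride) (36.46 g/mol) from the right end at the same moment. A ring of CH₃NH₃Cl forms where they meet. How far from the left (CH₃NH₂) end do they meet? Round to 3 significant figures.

Graham's law gives d_CH₃NH₂/d_HCl = rate_CH₃NH₂/rate_HCl = √(M_HCl/M_CH₃NH₂) = √(36.46/31.06) = 1.083.
With d_CH₃NH₂ + d_HCl = 1.05 m, d_HCl = 1.05/(1 + 1.083) = 0.5040 m.
d_CH₃NH₂ = 1.05 − 0.5040 = 0.546 m.

0.546 m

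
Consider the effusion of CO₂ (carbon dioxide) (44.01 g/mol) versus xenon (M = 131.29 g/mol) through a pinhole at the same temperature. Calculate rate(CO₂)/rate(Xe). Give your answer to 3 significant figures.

By Graham's law, rate_CO₂/rate_Xe = √(M_Xe/M_CO₂) = √(131.29/44.01) = √2.983 = 1.73.

1.73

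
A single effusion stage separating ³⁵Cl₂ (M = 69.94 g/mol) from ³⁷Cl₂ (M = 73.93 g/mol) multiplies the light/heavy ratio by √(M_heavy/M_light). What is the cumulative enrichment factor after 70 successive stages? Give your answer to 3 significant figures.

Each stage multiplies the ratio by α = √(73.93/69.94), so after 70 stages the overall factor is α^70 = (73.93/69.94)^(70/2).
= 1.05705^35 = 6.97.

6.97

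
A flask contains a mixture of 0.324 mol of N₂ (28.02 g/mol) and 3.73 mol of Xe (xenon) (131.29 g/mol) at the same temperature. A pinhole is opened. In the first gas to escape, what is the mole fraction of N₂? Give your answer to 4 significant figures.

The effusion rate of species i is ∝ p_i/√M_i ∝ n_i/√M_i.
So x_N₂ in the escaping gas = (n_N₂/√M_N₂) / Σ(n_i/√M_i)
= (0.324/√28.02) / (0.324/√28.02 + 3.73/√131.29) = 0.06121/(0.06121 + 0.3255) = 0.1583.

0.1583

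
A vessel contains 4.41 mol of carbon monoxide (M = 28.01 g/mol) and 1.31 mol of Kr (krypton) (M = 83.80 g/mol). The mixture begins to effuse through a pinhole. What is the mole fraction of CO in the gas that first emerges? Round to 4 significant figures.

The effusion rate of species i is ∝ p_i/√M_i ∝ n_i/√M_i.
So x_CO in the escaping gas = (n_CO/√M_CO) / Σ(n_i/√M_i)
= (4.41/√28.01) / (4.41/√28.01 + 1.31/√83.80) = 0.8333/(0.8333 + 0.1431) = 0.8534.

0.8534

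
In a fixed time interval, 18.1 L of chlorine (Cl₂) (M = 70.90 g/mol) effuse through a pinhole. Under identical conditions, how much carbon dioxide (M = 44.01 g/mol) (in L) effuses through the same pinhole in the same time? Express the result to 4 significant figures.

22.97 L

Using Graham's law: rate_CO₂/rate_Cl₂ = √(M_Cl₂/M_CO₂) = √(70.90/44.01) = √1.611 = 1.269.
So the volume for CO₂ is 18.1 × 1.269 = 22.97 L.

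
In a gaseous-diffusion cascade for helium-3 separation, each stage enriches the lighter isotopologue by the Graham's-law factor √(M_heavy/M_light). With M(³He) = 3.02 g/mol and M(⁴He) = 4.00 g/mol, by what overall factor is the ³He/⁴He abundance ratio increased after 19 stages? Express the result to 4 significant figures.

Overall factor = α^19 with α = √(4.00/3.02), i.e. (4.00/3.02)^(19/2).
= 1.32450^(19/2) = 14.44.

14.44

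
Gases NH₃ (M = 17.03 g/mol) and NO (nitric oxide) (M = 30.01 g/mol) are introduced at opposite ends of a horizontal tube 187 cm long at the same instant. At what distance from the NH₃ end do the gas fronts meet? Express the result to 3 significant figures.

Graham's law gives d_NH₃/d_NO = rate_NH₃/rate_NO = √(M_NO/M_NH₃) = √(30.01/17.03) = 1.327.
With d_NH₃ + d_NO = 187 cm, d_NO = 187/(1 + 1.327) = 80.34 cm.
d_NH₃ = 187 − 80.34 = 107 cm.

107 cm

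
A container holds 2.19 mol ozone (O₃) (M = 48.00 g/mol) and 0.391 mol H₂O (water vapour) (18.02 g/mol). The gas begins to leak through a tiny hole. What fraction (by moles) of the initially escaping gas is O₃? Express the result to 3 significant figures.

0.774

Rate_i ∝ x_i/√M_i (Graham's law weighted by mole fraction), so the effusate composition follows n_i/√M_i.
Mole fraction of O₃ in the effusate = (n_O₃/√M_O₃) / (n_O₃/√M_O₃ + n_H₂O/√M_H₂O)
= (2.19/√48.00) / (2.19/√48.00 + 0.391/√18.02) = 0.3161/(0.3161 + 0.09211) = 0.774.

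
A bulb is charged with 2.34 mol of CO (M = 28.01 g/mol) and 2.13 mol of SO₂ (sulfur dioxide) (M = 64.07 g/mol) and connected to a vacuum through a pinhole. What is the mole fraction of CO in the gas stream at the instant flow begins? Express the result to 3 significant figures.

Each component's effusion rate ∝ (its partial pressure)·(1/√M) ∝ n_i/√M_i.
x_CO(eff) = (n_CO/√M_CO) / (n_CO/√M_CO + n_SO₂/√M_SO₂)
= (2.34/√28.01) / (2.34/√28.01 + 2.13/√64.07) = 0.4421/(0.4421 + 0.2661) = 0.624.

0.624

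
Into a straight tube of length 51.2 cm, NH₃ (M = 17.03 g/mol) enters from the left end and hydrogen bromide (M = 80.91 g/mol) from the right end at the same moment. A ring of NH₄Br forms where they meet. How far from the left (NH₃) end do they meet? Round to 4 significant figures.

35.10 cm

Graham's law gives d_NH₃/d_HBr = rate_NH₃/rate_HBr = √(M_HBr/M_NH₃) = √(80.91/17.03) = 2.180.
With d_NH₃ + d_HBr = 51.2 cm, d_HBr = 51.2/(1 + 2.180) = 16.10 cm.
d_NH₃ = 51.2 − 16.10 = 35.10 cm.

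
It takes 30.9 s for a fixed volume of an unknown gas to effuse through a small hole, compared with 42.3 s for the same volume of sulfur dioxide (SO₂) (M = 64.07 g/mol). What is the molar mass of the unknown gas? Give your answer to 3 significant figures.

By Graham's law, t_X/t_SO₂ = √(M_X/M_SO₂).
30.9/42.3 = 0.7305 = √(M_X/64.07)
M_X = 64.07 × 0.7305² = 64.07 × 0.5336 = 34.2 g/mol

34.2 g/mol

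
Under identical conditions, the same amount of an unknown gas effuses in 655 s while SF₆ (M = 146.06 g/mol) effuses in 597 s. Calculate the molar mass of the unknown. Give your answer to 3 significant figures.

176 g/mol

By Graham's law, t_X/t_SF₆ = √(M_X/M_SF₆).
655/597 = 1.097 = √(M_X/146.06)
M_X = 146.06 × 1.097² = 146.06 × 1.204 = 176 g/mol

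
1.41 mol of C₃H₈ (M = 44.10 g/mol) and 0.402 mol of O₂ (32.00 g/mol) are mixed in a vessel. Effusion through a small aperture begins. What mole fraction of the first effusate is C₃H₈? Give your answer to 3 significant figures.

Effusion rate of each component ∝ n_i/√M_i (partial pressure × 1/√M).
So x_C₃H₈ in the escaping gas = (n_C₃H₈/√M_C₃H₈) / Σ(n_i/√M_i)
= (1.41/√44.10) / (1.41/√44.10 + 0.402/√32.00) = 0.2123/(0.2123 + 0.07106) = 0.749.

0.749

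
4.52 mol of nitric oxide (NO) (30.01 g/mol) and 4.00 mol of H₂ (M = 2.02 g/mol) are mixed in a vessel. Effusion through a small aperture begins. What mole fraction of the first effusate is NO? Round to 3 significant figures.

0.227

Effusion rate of each component ∝ n_i/√M_i (partial pressure × 1/√M).
So x_NO in the escaping gas = (n_NO/√M_NO) / Σ(n_i/√M_i)
= (4.52/√30.01) / (4.52/√30.01 + 4.00/√2.02) = 0.8251/(0.8251 + 2.814) = 0.227.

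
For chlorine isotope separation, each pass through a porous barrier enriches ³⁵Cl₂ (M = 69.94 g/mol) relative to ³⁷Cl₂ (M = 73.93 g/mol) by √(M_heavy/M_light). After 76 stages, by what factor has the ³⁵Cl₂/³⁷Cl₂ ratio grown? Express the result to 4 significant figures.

8.234

The single-stage factor is √(M_heavy/M_light), so 76 stages give [√(73.93/69.94)]^76 = (73.93/69.94)^(76/2).
= 1.05705^38 = 8.234.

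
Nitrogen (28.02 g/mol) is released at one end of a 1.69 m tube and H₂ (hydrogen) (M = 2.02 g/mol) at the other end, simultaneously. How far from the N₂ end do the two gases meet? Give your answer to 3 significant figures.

Graham's law gives d_N₂/d_H₂ = rate_N₂/rate_H₂ = √(M_H₂/M_N₂) = √(2.02/28.02) = 0.2685.
With d_N₂ + d_H₂ = 1.69 m, d_H₂ = 1.69/(1 + 0.2685) = 1.332 m.
d_N₂ = 1.69 − 1.332 = 0.358 m.

0.358 m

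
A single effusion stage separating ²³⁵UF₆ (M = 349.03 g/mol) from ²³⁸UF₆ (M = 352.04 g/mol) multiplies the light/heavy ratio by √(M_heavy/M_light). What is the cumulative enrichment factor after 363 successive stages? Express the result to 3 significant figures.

4.75

Each stage multiplies the ratio by α = √(352.04/349.03), so after 363 stages the overall factor is α^363 = (352.04/349.03)^(363/2).
= 1.00862^(363/2) = 4.75.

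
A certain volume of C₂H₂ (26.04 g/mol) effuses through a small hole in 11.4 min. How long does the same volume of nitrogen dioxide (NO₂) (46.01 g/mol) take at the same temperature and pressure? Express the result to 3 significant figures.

15.2 min

By Graham's law, t_NO₂/t_C₂H₂ = √(M_NO₂/M_C₂H₂) = √(46.01/26.04) = √1.767 = 1.329.
So the time for NO₂ is 11.4 × 1.329 = 15.2 min.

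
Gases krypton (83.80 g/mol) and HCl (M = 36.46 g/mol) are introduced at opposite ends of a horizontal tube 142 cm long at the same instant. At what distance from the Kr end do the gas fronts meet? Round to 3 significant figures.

The fronts meet when d_Kr + d_HCl = L with d_Kr/d_HCl = √(M_HCl/M_Kr) (Graham's law). Here √(M_HCl/M_Kr) = √(36.46/83.80) = 0.6596.
With d_Kr + d_HCl = 142 cm, d_HCl = 142/(1 + 0.6596) = 85.56 cm.
d_Kr = 142 − 85.56 = 56.4 cm.

56.4 cm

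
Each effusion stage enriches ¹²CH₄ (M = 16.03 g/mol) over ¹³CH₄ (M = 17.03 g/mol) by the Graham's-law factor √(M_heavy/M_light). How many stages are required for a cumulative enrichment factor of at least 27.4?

Per stage α = (17.03/16.03)^(1/2) = 1.06238^0.5, giving ln α = 0.03026.
Need α^N ≥ 27.4 ⇒ N ≥ ln(27.4) / ln α = 3.311 / 0.03026 = 109.41.
So at least 110 stages are needed.

110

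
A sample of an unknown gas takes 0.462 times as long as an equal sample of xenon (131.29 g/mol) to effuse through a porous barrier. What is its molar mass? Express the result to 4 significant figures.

Using Graham's law: t_X/t_Xe = √(M_X/M_Xe).
0.462 = √(M_X/131.29)
M_X = 131.29 × 0.462² = 131.29 × 0.2134 = 28.02 g/mol

28.02 g/mol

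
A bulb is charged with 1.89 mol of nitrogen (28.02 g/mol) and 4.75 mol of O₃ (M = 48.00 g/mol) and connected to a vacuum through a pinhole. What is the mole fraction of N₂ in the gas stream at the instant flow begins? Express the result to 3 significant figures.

The effusion rate of species i is ∝ p_i/√M_i ∝ n_i/√M_i.
So x_N₂ in the escaping gas = (n_N₂/√M_N₂) / Σ(n_i/√M_i)
= (1.89/√28.02) / (1.89/√28.02 + 4.75/√48.00) = 0.3570/(0.3570 + 0.6856) = 0.342.

0.342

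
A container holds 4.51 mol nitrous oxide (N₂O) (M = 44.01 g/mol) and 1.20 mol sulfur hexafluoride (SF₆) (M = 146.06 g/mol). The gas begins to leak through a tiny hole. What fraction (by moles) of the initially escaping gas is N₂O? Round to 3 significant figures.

Each component's effusion rate ∝ (its partial pressure)·(1/√M) ∝ n_i/√M_i.
So x_N₂O in the escaping gas = (n_N₂O/√M_N₂O) / Σ(n_i/√M_i)
= (4.51/√44.01) / (4.51/√44.01 + 1.20/√146.06) = 0.6798/(0.6798 + 0.09929) = 0.873.

0.873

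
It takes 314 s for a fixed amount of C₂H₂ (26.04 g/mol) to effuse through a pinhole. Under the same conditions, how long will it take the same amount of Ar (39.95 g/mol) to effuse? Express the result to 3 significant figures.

389 s

By Graham's law, t_Ar/t_C₂H₂ = √(M_Ar/M_C₂H₂) = √(39.95/26.04) = √1.534 = 1.239.
So the time for Ar is 314 × 1.239 = 389 s.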